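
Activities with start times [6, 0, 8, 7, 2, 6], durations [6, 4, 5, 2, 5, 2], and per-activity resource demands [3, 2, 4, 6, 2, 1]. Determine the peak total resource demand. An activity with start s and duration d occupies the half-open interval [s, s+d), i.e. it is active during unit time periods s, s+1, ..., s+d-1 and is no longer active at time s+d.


Each activity i is active on [start_i, start_i + duration_i).
Compute total resource usage per time slot:
  t=0: active resources = [2], total = 2
  t=1: active resources = [2], total = 2
  t=2: active resources = [2, 2], total = 4
  t=3: active resources = [2, 2], total = 4
  t=4: active resources = [2], total = 2
  t=5: active resources = [2], total = 2
  t=6: active resources = [3, 2, 1], total = 6
  t=7: active resources = [3, 6, 1], total = 10
  t=8: active resources = [3, 4, 6], total = 13
  t=9: active resources = [3, 4], total = 7
  t=10: active resources = [3, 4], total = 7
  t=11: active resources = [3, 4], total = 7
  t=12: active resources = [4], total = 4
Peak resource demand = 13

13


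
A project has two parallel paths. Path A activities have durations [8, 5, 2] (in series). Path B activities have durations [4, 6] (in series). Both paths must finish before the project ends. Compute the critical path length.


Path A total = 8 + 5 + 2 = 15
Path B total = 4 + 6 = 10
Critical path = longest path = max(15, 10) = 15

15


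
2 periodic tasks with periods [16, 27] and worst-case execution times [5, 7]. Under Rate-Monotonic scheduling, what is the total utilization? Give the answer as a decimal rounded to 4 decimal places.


Compute individual utilizations (exact fractions):
  Task 1: C/T = 5/16 (approx. 0.3125)
  Task 2: C/T = 7/27 (approx. 0.2593)
Total utilization U = 5/16 + 7/27 = 247/432
Rounded to 4 decimal places: U = 0.5718
RM (Liu & Layland) bound for 2 tasks = 0.828427; compare with U = 247/432 (approx. 0.571759)
U <= bound, so schedulable by RM sufficient condition.

0.5718


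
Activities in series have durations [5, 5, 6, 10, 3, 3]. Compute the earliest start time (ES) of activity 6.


Activity 6 starts after activities 1 through 5 complete.
Predecessor durations: [5, 5, 6, 10, 3]
ES = 5 + 5 + 6 + 10 + 3 = 29

29


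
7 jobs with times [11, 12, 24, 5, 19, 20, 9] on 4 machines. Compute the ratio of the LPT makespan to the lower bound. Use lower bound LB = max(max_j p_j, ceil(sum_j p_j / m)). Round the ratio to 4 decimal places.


LPT order: [24, 20, 19, 12, 11, 9, 5]
Machine loads after assignment: [24, 25, 28, 23]
LPT makespan = 28
Lower bound = max(max_job, ceil(total/4)) = max(24, 25) = 25
Ratio = 28 / 25 = 1.12

1.12


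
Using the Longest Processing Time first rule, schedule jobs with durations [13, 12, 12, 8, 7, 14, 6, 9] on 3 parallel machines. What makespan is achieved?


Sort jobs in decreasing order (LPT): [14, 13, 12, 12, 9, 8, 7, 6]
Assign each job to the least loaded machine:
  Machine 1: jobs [14, 8, 7], load = 29
  Machine 2: jobs [13, 9, 6], load = 28
  Machine 3: jobs [12, 12], load = 24
Makespan = max load = 29

29


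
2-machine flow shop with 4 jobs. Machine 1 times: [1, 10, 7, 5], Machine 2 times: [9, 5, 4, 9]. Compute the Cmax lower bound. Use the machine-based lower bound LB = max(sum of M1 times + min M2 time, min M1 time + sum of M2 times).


LB1 = sum(M1 times) + min(M2 times) = 23 + 4 = 27
LB2 = min(M1 times) + sum(M2 times) = 1 + 27 = 28
Lower bound = max(LB1, LB2) = max(27, 28) = 28

28


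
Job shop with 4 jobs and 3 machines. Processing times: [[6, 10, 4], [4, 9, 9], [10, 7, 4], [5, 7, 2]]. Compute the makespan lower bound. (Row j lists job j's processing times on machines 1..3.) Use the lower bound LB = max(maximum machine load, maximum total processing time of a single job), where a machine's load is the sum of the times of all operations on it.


Machine loads:
  Machine 1: 6 + 4 + 10 + 5 = 25
  Machine 2: 10 + 9 + 7 + 7 = 33
  Machine 3: 4 + 9 + 4 + 2 = 19
Max machine load = 33
Job totals:
  Job 1: 20
  Job 2: 22
  Job 3: 21
  Job 4: 14
Max job total = 22
Lower bound = max(33, 22) = 33

33


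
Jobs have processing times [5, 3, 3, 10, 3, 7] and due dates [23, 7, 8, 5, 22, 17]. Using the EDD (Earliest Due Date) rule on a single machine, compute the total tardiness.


Sort by due date (EDD order): [(10, 5), (3, 7), (3, 8), (7, 17), (3, 22), (5, 23)]
Compute completion times and tardiness:
  Job 1: p=10, d=5, C=10, tardiness=max(0,10-5)=5
  Job 2: p=3, d=7, C=13, tardiness=max(0,13-7)=6
  Job 3: p=3, d=8, C=16, tardiness=max(0,16-8)=8
  Job 4: p=7, d=17, C=23, tardiness=max(0,23-17)=6
  Job 5: p=3, d=22, C=26, tardiness=max(0,26-22)=4
  Job 6: p=5, d=23, C=31, tardiness=max(0,31-23)=8
Total tardiness = 37

37


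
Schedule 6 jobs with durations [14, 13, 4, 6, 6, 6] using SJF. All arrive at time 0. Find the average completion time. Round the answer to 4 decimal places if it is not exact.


SJF order (ascending): [4, 6, 6, 6, 13, 14]
Completion times:
  Job 1: burst=4, C=4
  Job 2: burst=6, C=10
  Job 3: burst=6, C=16
  Job 4: burst=6, C=22
  Job 5: burst=13, C=35
  Job 6: burst=14, C=49
Average completion = 136/6 = 22.6667

22.6667


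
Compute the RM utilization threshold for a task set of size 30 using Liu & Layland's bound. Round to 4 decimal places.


Compute 2^(1/30) = 1.0233738920
Subtract 1: 1.0233738920 - 1 = 0.0233738920
Multiply by n: 30 * 0.0233738920 = 0.7012167600
Round to 4 dp: 0.7012

0.7012


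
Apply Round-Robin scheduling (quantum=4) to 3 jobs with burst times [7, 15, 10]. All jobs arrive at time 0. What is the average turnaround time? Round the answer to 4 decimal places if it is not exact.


Time quantum = 4
Execution trace:
  J1 runs 4 units, time = 4
  J2 runs 4 units, time = 8
  J3 runs 4 units, time = 12
  J1 runs 3 units, time = 15
  J2 runs 4 units, time = 19
  J3 runs 4 units, time = 23
  J2 runs 4 units, time = 27
  J3 runs 2 units, time = 29
  J2 runs 3 units, time = 32
Finish times: [15, 32, 29]
Average turnaround = 76/3 = 25.3333

25.3333


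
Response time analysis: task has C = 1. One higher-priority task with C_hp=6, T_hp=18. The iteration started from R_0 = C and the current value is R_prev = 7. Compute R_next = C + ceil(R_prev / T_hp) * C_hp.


R_next = C + ceil(R_prev / T_hp) * C_hp
ceil(7 / 18) = ceil(0.3889) = 1
Interference = 1 * 6 = 6
R_next = 1 + 6 = 7
R_next = R_prev, so the iteration has converged (response time = 7).

7


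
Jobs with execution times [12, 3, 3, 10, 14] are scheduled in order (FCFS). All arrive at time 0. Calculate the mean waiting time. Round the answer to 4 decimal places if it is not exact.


FCFS order (as given): [12, 3, 3, 10, 14]
Waiting times:
  Job 1: wait = 0
  Job 2: wait = 12
  Job 3: wait = 15
  Job 4: wait = 18
  Job 5: wait = 28
Sum of waiting times = 73
Average waiting time = 73/5 = 14.6

14.6


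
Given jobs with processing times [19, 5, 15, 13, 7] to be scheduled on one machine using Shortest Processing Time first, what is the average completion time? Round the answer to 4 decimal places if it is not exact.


Sort jobs by processing time (SPT order): [5, 7, 13, 15, 19]
Compute completion times sequentially:
  Job 1: processing = 5, completes at 5
  Job 2: processing = 7, completes at 12
  Job 3: processing = 13, completes at 25
  Job 4: processing = 15, completes at 40
  Job 5: processing = 19, completes at 59
Sum of completion times = 141
Average completion time = 141/5 = 28.2

28.2


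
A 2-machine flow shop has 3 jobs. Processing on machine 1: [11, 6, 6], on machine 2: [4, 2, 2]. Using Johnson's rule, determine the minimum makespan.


Apply Johnson's rule:
  Group 1 (a <= b): []
  Group 2 (a > b): [(1, 11, 4), (2, 6, 2), (3, 6, 2)]
Optimal job order: [1, 2, 3]
Schedule:
  Job 1: M1 done at 11, M2 done at 15
  Job 2: M1 done at 17, M2 done at 19
  Job 3: M1 done at 23, M2 done at 25
Makespan = 25

25


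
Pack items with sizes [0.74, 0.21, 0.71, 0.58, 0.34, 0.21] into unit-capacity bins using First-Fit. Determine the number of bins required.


Place items sequentially using First-Fit:
  Item 0.74 -> new Bin 1
  Item 0.21 -> Bin 1 (now 0.95)
  Item 0.71 -> new Bin 2
  Item 0.58 -> new Bin 3
  Item 0.34 -> Bin 3 (now 0.92)
  Item 0.21 -> Bin 2 (now 0.92)
Total bins used = 3

3


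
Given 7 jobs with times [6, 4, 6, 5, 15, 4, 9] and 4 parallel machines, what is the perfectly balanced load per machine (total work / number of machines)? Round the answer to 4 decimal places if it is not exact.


Total processing time = 6 + 4 + 6 + 5 + 15 + 4 + 9 = 49
Number of machines = 4
Ideal balanced load = 49 / 4 = 12.25

12.25


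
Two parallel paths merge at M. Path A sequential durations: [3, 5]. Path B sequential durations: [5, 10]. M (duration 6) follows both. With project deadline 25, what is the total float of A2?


Forward pass: ES(A2) = sum of predecessors on chain A = 3
EF = ES + duration = 3 + 5 = 8
Backward pass: LF(M) = deadline = 25; LS(M) = 25 - 6 = 19
LF(A2) = LS(M) - sum(successors on chain A) = 19 - 0 = 19
LS = LF - duration = 19 - 5 = 14
Total float = LS - ES = 14 - 3 = 11

11


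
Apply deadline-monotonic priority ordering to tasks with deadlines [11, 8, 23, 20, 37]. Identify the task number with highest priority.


Sort tasks by relative deadline (ascending):
  Task 2: deadline = 8
  Task 1: deadline = 11
  Task 4: deadline = 20
  Task 3: deadline = 23
  Task 5: deadline = 37
Priority order (highest first): [2, 1, 4, 3, 5]
Highest priority task = 2

2


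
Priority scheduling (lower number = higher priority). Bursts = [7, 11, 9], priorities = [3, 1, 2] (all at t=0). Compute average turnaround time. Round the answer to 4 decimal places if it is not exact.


Sort by priority (ascending = highest first):
Order: [(1, 11), (2, 9), (3, 7)]
Completion times:
  Priority 1, burst=11, C=11
  Priority 2, burst=9, C=20
  Priority 3, burst=7, C=27
Average turnaround = 58/3 = 19.3333

19.3333


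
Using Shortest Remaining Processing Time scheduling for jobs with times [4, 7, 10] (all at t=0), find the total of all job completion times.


Since all jobs arrive at t=0, SRPT equals SPT ordering.
SPT order: [4, 7, 10]
Completion times:
  Job 1: p=4, C=4
  Job 2: p=7, C=11
  Job 3: p=10, C=21
Total completion time = 4 + 11 + 21 = 36

36


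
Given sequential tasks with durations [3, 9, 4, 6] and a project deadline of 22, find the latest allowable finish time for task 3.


LF(activity 3) = deadline - sum of successor durations
Successors: activities 4 through 4 with durations [6]
Sum of successor durations = 6
LF = 22 - 6 = 16

16


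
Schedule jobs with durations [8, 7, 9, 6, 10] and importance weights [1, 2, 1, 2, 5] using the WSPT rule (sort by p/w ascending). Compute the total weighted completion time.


Compute p/w ratios and sort ascending (WSPT): [(10, 5), (6, 2), (7, 2), (8, 1), (9, 1)]
Compute weighted completion times:
  Job (p=10,w=5): C=10, w*C=5*10=50
  Job (p=6,w=2): C=16, w*C=2*16=32
  Job (p=7,w=2): C=23, w*C=2*23=46
  Job (p=8,w=1): C=31, w*C=1*31=31
  Job (p=9,w=1): C=40, w*C=1*40=40
Total weighted completion time = 199

199


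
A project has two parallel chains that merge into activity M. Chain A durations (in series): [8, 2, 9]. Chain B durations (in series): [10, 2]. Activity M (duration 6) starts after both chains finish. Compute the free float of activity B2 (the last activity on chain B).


ES(B2) = sum of predecessors on chain B = 10
EF(B2) = ES + duration = 10 + 2 = 12
Successor of B2 is M. ES(M) = max(sum(A), sum(B)) = max(19, 12) = 19
Free float = ES(successor) - EF(current) = 19 - 12 = 7

7


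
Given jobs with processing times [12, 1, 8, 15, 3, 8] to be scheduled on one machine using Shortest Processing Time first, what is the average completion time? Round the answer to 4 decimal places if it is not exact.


Sort jobs by processing time (SPT order): [1, 3, 8, 8, 12, 15]
Compute completion times sequentially:
  Job 1: processing = 1, completes at 1
  Job 2: processing = 3, completes at 4
  Job 3: processing = 8, completes at 12
  Job 4: processing = 8, completes at 20
  Job 5: processing = 12, completes at 32
  Job 6: processing = 15, completes at 47
Sum of completion times = 116
Average completion time = 116/6 = 19.3333

19.3333


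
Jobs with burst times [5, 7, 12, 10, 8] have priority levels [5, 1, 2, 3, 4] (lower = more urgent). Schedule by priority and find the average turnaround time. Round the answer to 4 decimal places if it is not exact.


Sort by priority (ascending = highest first):
Order: [(1, 7), (2, 12), (3, 10), (4, 8), (5, 5)]
Completion times:
  Priority 1, burst=7, C=7
  Priority 2, burst=12, C=19
  Priority 3, burst=10, C=29
  Priority 4, burst=8, C=37
  Priority 5, burst=5, C=42
Average turnaround = 134/5 = 26.8

26.8


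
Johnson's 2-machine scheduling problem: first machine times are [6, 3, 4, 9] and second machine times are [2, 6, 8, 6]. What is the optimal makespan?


Apply Johnson's rule:
  Group 1 (a <= b): [(2, 3, 6), (3, 4, 8)]
  Group 2 (a > b): [(4, 9, 6), (1, 6, 2)]
Optimal job order: [2, 3, 4, 1]
Schedule:
  Job 2: M1 done at 3, M2 done at 9
  Job 3: M1 done at 7, M2 done at 17
  Job 4: M1 done at 16, M2 done at 23
  Job 1: M1 done at 22, M2 done at 25
Makespan = 25

25


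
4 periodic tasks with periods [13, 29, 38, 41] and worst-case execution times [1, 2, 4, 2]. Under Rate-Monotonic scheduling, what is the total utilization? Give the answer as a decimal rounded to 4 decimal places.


Compute individual utilizations (exact fractions):
  Task 1: C/T = 1/13 (approx. 0.0769)
  Task 2: C/T = 2/29 (approx. 0.069)
  Task 3: C/T = 4/38 = 2/19 (approx. 0.1053)
  Task 4: C/T = 2/41 (approx. 0.0488)
Total utilization U = 1/13 + 2/29 + 2/19 + 2/41 = 88085/293683
Rounded to 4 decimal places: U = 0.2999
RM (Liu & Layland) bound for 4 tasks = 0.756828; compare with U = 88085/293683 (approx. 0.299932)
U <= bound, so schedulable by RM sufficient condition.

0.2999


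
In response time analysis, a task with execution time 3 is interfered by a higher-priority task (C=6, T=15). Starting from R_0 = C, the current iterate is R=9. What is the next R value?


R_next = C + ceil(R_prev / T_hp) * C_hp
ceil(9 / 15) = ceil(0.6) = 1
Interference = 1 * 6 = 6
R_next = 3 + 6 = 9
R_next = R_prev, so the iteration has converged (response time = 9).

9


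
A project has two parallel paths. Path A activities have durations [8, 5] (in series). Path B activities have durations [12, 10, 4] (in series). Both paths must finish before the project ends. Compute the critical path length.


Path A total = 8 + 5 = 13
Path B total = 12 + 10 + 4 = 26
Critical path = longest path = max(13, 26) = 26

26


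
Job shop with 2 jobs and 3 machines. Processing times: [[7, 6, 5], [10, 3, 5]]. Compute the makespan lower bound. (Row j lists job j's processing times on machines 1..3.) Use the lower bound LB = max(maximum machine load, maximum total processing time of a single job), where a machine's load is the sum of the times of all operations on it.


Machine loads:
  Machine 1: 7 + 10 = 17
  Machine 2: 6 + 3 = 9
  Machine 3: 5 + 5 = 10
Max machine load = 17
Job totals:
  Job 1: 18
  Job 2: 18
Max job total = 18
Lower bound = max(17, 18) = 18

18


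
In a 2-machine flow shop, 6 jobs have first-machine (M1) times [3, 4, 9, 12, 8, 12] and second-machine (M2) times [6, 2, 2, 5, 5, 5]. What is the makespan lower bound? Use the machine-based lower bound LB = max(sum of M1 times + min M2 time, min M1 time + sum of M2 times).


LB1 = sum(M1 times) + min(M2 times) = 48 + 2 = 50
LB2 = min(M1 times) + sum(M2 times) = 3 + 25 = 28
Lower bound = max(LB1, LB2) = max(50, 28) = 50

50


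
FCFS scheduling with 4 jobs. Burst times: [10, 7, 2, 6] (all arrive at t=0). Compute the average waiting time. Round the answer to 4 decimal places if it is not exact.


FCFS order (as given): [10, 7, 2, 6]
Waiting times:
  Job 1: wait = 0
  Job 2: wait = 10
  Job 3: wait = 17
  Job 4: wait = 19
Sum of waiting times = 46
Average waiting time = 46/4 = 11.5

11.5


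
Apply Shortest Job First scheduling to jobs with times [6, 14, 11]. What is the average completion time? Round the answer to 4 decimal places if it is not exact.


SJF order (ascending): [6, 11, 14]
Completion times:
  Job 1: burst=6, C=6
  Job 2: burst=11, C=17
  Job 3: burst=14, C=31
Average completion = 54/3 = 18.0

18.0


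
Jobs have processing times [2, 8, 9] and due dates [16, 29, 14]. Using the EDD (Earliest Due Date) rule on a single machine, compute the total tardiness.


Sort by due date (EDD order): [(9, 14), (2, 16), (8, 29)]
Compute completion times and tardiness:
  Job 1: p=9, d=14, C=9, tardiness=max(0,9-14)=0
  Job 2: p=2, d=16, C=11, tardiness=max(0,11-16)=0
  Job 3: p=8, d=29, C=19, tardiness=max(0,19-29)=0
Total tardiness = 0

0


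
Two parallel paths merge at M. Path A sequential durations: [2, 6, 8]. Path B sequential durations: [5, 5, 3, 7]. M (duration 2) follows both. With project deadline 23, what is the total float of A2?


Forward pass: ES(A2) = sum of predecessors on chain A = 2
EF = ES + duration = 2 + 6 = 8
Backward pass: LF(M) = deadline = 23; LS(M) = 23 - 2 = 21
LF(A2) = LS(M) - sum(successors on chain A) = 21 - 8 = 13
LS = LF - duration = 13 - 6 = 7
Total float = LS - ES = 7 - 2 = 5

5


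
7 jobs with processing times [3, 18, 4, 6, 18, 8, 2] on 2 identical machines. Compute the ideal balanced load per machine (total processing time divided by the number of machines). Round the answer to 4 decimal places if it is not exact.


Total processing time = 3 + 18 + 4 + 6 + 18 + 8 + 2 = 59
Number of machines = 2
Ideal balanced load = 59 / 2 = 29.5

29.5


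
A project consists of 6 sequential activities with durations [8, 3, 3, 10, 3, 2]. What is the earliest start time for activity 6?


Activity 6 starts after activities 1 through 5 complete.
Predecessor durations: [8, 3, 3, 10, 3]
ES = 8 + 3 + 3 + 10 + 3 = 27

27


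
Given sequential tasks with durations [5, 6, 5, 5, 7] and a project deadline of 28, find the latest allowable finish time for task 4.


LF(activity 4) = deadline - sum of successor durations
Successors: activities 5 through 5 with durations [7]
Sum of successor durations = 7
LF = 28 - 7 = 21

21


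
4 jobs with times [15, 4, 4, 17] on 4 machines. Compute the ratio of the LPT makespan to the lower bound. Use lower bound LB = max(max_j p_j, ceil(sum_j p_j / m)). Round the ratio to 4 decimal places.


LPT order: [17, 15, 4, 4]
Machine loads after assignment: [17, 15, 4, 4]
LPT makespan = 17
Lower bound = max(max_job, ceil(total/4)) = max(17, 10) = 17
Ratio = 17 / 17 = 1.0

1.0


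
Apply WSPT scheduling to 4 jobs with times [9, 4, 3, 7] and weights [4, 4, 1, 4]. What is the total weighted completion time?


Compute p/w ratios and sort ascending (WSPT): [(4, 4), (7, 4), (9, 4), (3, 1)]
Compute weighted completion times:
  Job (p=4,w=4): C=4, w*C=4*4=16
  Job (p=7,w=4): C=11, w*C=4*11=44
  Job (p=9,w=4): C=20, w*C=4*20=80
  Job (p=3,w=1): C=23, w*C=1*23=23
Total weighted completion time = 163

163


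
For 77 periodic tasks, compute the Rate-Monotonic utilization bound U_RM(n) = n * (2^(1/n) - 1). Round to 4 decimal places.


Compute 2^(1/77) = 1.0090425505
Subtract 1: 1.0090425505 - 1 = 0.0090425505
Multiply by n: 77 * 0.0090425505 = 0.6962763885
Round to 4 dp: 0.6963

0.6963


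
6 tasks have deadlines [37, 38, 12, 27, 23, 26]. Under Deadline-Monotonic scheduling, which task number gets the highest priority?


Sort tasks by relative deadline (ascending):
  Task 3: deadline = 12
  Task 5: deadline = 23
  Task 6: deadline = 26
  Task 4: deadline = 27
  Task 1: deadline = 37
  Task 2: deadline = 38
Priority order (highest first): [3, 5, 6, 4, 1, 2]
Highest priority task = 3

3


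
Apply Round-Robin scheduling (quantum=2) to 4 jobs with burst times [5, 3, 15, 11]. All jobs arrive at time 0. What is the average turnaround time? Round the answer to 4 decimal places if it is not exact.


Time quantum = 2
Execution trace:
  J1 runs 2 units, time = 2
  J2 runs 2 units, time = 4
  J3 runs 2 units, time = 6
  J4 runs 2 units, time = 8
  J1 runs 2 units, time = 10
  J2 runs 1 units, time = 11
  J3 runs 2 units, time = 13
  J4 runs 2 units, time = 15
  J1 runs 1 units, time = 16
  J3 runs 2 units, time = 18
  J4 runs 2 units, time = 20
  J3 runs 2 units, time = 22
  J4 runs 2 units, time = 24
  J3 runs 2 units, time = 26
  J4 runs 2 units, time = 28
  J3 runs 2 units, time = 30
  J4 runs 1 units, time = 31
  J3 runs 2 units, time = 33
  J3 runs 1 units, time = 34
Finish times: [16, 11, 34, 31]
Average turnaround = 92/4 = 23.0

23.0


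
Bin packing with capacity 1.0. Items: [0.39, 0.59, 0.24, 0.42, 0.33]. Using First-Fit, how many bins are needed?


Place items sequentially using First-Fit:
  Item 0.39 -> new Bin 1
  Item 0.59 -> Bin 1 (now 0.98)
  Item 0.24 -> new Bin 2
  Item 0.42 -> Bin 2 (now 0.66)
  Item 0.33 -> Bin 2 (now 0.99)
Total bins used = 2

2


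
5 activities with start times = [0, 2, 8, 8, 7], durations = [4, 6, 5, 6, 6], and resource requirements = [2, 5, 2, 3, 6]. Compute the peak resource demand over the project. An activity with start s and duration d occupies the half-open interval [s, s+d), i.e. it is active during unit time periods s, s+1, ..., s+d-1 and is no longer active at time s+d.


Each activity i is active on [start_i, start_i + duration_i).
Compute total resource usage per time slot:
  t=0: active resources = [2], total = 2
  t=1: active resources = [2], total = 2
  t=2: active resources = [2, 5], total = 7
  t=3: active resources = [2, 5], total = 7
  t=4: active resources = [5], total = 5
  t=5: active resources = [5], total = 5
  t=6: active resources = [5], total = 5
  t=7: active resources = [5, 6], total = 11
  t=8: active resources = [2, 3, 6], total = 11
  t=9: active resources = [2, 3, 6], total = 11
  t=10: active resources = [2, 3, 6], total = 11
  t=11: active resources = [2, 3, 6], total = 11
  t=12: active resources = [2, 3, 6], total = 11
  t=13: active resources = [3], total = 3
Peak resource demand = 11

11


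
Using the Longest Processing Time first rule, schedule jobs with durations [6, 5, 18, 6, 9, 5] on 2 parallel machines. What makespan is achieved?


Sort jobs in decreasing order (LPT): [18, 9, 6, 6, 5, 5]
Assign each job to the least loaded machine:
  Machine 1: jobs [18, 5], load = 23
  Machine 2: jobs [9, 6, 6, 5], load = 26
Makespan = max load = 26

26


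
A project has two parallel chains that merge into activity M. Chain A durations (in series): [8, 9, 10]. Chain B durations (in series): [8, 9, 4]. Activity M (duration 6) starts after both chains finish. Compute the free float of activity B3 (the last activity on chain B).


ES(B3) = sum of predecessors on chain B = 17
EF(B3) = ES + duration = 17 + 4 = 21
Successor of B3 is M. ES(M) = max(sum(A), sum(B)) = max(27, 21) = 27
Free float = ES(successor) - EF(current) = 27 - 21 = 6

6


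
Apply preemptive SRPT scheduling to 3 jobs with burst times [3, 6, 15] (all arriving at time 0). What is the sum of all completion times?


Since all jobs arrive at t=0, SRPT equals SPT ordering.
SPT order: [3, 6, 15]
Completion times:
  Job 1: p=3, C=3
  Job 2: p=6, C=9
  Job 3: p=15, C=24
Total completion time = 3 + 9 + 24 = 36

36


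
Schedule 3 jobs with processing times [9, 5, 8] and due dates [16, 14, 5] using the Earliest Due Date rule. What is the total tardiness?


Sort by due date (EDD order): [(8, 5), (5, 14), (9, 16)]
Compute completion times and tardiness:
  Job 1: p=8, d=5, C=8, tardiness=max(0,8-5)=3
  Job 2: p=5, d=14, C=13, tardiness=max(0,13-14)=0
  Job 3: p=9, d=16, C=22, tardiness=max(0,22-16)=6
Total tardiness = 9

9


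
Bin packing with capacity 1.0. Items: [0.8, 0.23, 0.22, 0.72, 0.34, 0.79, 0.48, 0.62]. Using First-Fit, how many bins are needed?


Place items sequentially using First-Fit:
  Item 0.8 -> new Bin 1
  Item 0.23 -> new Bin 2
  Item 0.22 -> Bin 2 (now 0.45)
  Item 0.72 -> new Bin 3
  Item 0.34 -> Bin 2 (now 0.79)
  Item 0.79 -> new Bin 4
  Item 0.48 -> new Bin 5
  Item 0.62 -> new Bin 6
Total bins used = 6

6


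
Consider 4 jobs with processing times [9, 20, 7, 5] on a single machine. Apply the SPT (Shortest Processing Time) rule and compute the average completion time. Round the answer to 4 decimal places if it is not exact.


Sort jobs by processing time (SPT order): [5, 7, 9, 20]
Compute completion times sequentially:
  Job 1: processing = 5, completes at 5
  Job 2: processing = 7, completes at 12
  Job 3: processing = 9, completes at 21
  Job 4: processing = 20, completes at 41
Sum of completion times = 79
Average completion time = 79/4 = 19.75

19.75


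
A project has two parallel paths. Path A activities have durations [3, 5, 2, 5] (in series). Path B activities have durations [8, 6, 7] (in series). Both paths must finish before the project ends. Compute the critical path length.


Path A total = 3 + 5 + 2 + 5 = 15
Path B total = 8 + 6 + 7 = 21
Critical path = longest path = max(15, 21) = 21

21


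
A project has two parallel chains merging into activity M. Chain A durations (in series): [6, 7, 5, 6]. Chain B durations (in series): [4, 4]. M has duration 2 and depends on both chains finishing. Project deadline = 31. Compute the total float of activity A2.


Forward pass: ES(A2) = sum of predecessors on chain A = 6
EF = ES + duration = 6 + 7 = 13
Backward pass: LF(M) = deadline = 31; LS(M) = 31 - 2 = 29
LF(A2) = LS(M) - sum(successors on chain A) = 29 - 11 = 18
LS = LF - duration = 18 - 7 = 11
Total float = LS - ES = 11 - 6 = 5

5


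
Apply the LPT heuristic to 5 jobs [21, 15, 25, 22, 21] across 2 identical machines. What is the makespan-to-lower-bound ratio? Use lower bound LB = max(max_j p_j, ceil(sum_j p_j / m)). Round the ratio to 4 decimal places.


LPT order: [25, 22, 21, 21, 15]
Machine loads after assignment: [46, 58]
LPT makespan = 58
Lower bound = max(max_job, ceil(total/2)) = max(25, 52) = 52
Ratio = 58 / 52 = 1.1154

1.1154


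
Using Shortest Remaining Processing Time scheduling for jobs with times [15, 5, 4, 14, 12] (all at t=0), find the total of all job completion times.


Since all jobs arrive at t=0, SRPT equals SPT ordering.
SPT order: [4, 5, 12, 14, 15]
Completion times:
  Job 1: p=4, C=4
  Job 2: p=5, C=9
  Job 3: p=12, C=21
  Job 4: p=14, C=35
  Job 5: p=15, C=50
Total completion time = 4 + 9 + 21 + 35 + 50 = 119

119


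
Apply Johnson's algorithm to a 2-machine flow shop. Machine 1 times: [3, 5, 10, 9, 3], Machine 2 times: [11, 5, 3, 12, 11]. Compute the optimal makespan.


Apply Johnson's rule:
  Group 1 (a <= b): [(1, 3, 11), (5, 3, 11), (2, 5, 5), (4, 9, 12)]
  Group 2 (a > b): [(3, 10, 3)]
Optimal job order: [1, 5, 2, 4, 3]
Schedule:
  Job 1: M1 done at 3, M2 done at 14
  Job 5: M1 done at 6, M2 done at 25
  Job 2: M1 done at 11, M2 done at 30
  Job 4: M1 done at 20, M2 done at 42
  Job 3: M1 done at 30, M2 done at 45
Makespan = 45

45


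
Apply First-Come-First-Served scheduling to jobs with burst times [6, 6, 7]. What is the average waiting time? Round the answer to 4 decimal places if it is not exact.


FCFS order (as given): [6, 6, 7]
Waiting times:
  Job 1: wait = 0
  Job 2: wait = 6
  Job 3: wait = 12
Sum of waiting times = 18
Average waiting time = 18/3 = 6.0

6.0


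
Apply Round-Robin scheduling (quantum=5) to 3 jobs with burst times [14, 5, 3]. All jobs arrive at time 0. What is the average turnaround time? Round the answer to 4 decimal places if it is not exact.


Time quantum = 5
Execution trace:
  J1 runs 5 units, time = 5
  J2 runs 5 units, time = 10
  J3 runs 3 units, time = 13
  J1 runs 5 units, time = 18
  J1 runs 4 units, time = 22
Finish times: [22, 10, 13]
Average turnaround = 45/3 = 15.0

15.0


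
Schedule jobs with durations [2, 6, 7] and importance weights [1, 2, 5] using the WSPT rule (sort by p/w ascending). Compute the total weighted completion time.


Compute p/w ratios and sort ascending (WSPT): [(7, 5), (2, 1), (6, 2)]
Compute weighted completion times:
  Job (p=7,w=5): C=7, w*C=5*7=35
  Job (p=2,w=1): C=9, w*C=1*9=9
  Job (p=6,w=2): C=15, w*C=2*15=30
Total weighted completion time = 74

74


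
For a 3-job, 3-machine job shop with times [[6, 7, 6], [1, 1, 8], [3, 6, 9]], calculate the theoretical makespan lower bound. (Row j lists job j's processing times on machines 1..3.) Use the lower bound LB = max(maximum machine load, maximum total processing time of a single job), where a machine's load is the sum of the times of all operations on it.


Machine loads:
  Machine 1: 6 + 1 + 3 = 10
  Machine 2: 7 + 1 + 6 = 14
  Machine 3: 6 + 8 + 9 = 23
Max machine load = 23
Job totals:
  Job 1: 19
  Job 2: 10
  Job 3: 18
Max job total = 19
Lower bound = max(23, 19) = 23

23


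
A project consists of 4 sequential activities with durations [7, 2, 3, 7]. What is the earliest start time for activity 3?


Activity 3 starts after activities 1 through 2 complete.
Predecessor durations: [7, 2]
ES = 7 + 2 = 9

9


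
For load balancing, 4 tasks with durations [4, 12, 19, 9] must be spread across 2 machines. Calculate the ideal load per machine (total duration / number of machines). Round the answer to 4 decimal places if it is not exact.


Total processing time = 4 + 12 + 19 + 9 = 44
Number of machines = 2
Ideal balanced load = 44 / 2 = 22.0

22.0


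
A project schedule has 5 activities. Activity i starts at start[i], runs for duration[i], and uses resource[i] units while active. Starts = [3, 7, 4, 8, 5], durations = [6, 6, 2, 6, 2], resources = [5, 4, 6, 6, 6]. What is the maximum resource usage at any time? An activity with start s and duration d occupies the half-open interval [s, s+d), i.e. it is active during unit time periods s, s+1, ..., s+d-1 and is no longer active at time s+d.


Each activity i is active on [start_i, start_i + duration_i).
Compute total resource usage per time slot:
  t=0: active resources = [], total = 0
  t=1: active resources = [], total = 0
  t=2: active resources = [], total = 0
  t=3: active resources = [5], total = 5
  t=4: active resources = [5, 6], total = 11
  t=5: active resources = [5, 6, 6], total = 17
  t=6: active resources = [5, 6], total = 11
  t=7: active resources = [5, 4], total = 9
  t=8: active resources = [5, 4, 6], total = 15
  t=9: active resources = [4, 6], total = 10
  t=10: active resources = [4, 6], total = 10
  t=11: active resources = [4, 6], total = 10
  t=12: active resources = [4, 6], total = 10
  t=13: active resources = [6], total = 6
Peak resource demand = 17

17


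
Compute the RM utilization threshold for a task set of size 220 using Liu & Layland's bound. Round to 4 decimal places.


Compute 2^(1/220) = 1.0031556376
Subtract 1: 1.0031556376 - 1 = 0.0031556376
Multiply by n: 220 * 0.0031556376 = 0.6942402720
Round to 4 dp: 0.6942

0.6942


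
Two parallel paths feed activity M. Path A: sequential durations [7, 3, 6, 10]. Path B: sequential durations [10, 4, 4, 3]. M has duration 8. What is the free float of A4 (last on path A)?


ES(A4) = sum of predecessors on chain A = 16
EF(A4) = ES + duration = 16 + 10 = 26
Successor of A4 is M. ES(M) = max(sum(A), sum(B)) = max(26, 21) = 26
Free float = ES(successor) - EF(current) = 26 - 26 = 0

0


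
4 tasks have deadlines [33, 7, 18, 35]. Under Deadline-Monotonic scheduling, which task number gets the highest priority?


Sort tasks by relative deadline (ascending):
  Task 2: deadline = 7
  Task 3: deadline = 18
  Task 1: deadline = 33
  Task 4: deadline = 35
Priority order (highest first): [2, 3, 1, 4]
Highest priority task = 2

2


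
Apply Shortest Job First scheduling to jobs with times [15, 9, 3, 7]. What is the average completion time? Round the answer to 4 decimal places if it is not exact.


SJF order (ascending): [3, 7, 9, 15]
Completion times:
  Job 1: burst=3, C=3
  Job 2: burst=7, C=10
  Job 3: burst=9, C=19
  Job 4: burst=15, C=34
Average completion = 66/4 = 16.5

16.5


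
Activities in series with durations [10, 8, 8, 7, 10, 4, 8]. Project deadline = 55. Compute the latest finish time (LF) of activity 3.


LF(activity 3) = deadline - sum of successor durations
Successors: activities 4 through 7 with durations [7, 10, 4, 8]
Sum of successor durations = 29
LF = 55 - 29 = 26

26


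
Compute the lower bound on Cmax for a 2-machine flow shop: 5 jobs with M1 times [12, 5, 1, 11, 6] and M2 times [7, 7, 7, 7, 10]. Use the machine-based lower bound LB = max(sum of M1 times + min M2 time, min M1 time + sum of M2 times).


LB1 = sum(M1 times) + min(M2 times) = 35 + 7 = 42
LB2 = min(M1 times) + sum(M2 times) = 1 + 38 = 39
Lower bound = max(LB1, LB2) = max(42, 39) = 42

42


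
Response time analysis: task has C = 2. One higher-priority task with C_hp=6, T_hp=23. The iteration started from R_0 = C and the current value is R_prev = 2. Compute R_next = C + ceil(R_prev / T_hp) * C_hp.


R_next = C + ceil(R_prev / T_hp) * C_hp
ceil(2 / 23) = ceil(0.087) = 1
Interference = 1 * 6 = 6
R_next = 2 + 6 = 8

8


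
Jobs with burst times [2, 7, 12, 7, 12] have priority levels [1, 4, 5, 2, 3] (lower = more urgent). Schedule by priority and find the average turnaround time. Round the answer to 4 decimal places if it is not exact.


Sort by priority (ascending = highest first):
Order: [(1, 2), (2, 7), (3, 12), (4, 7), (5, 12)]
Completion times:
  Priority 1, burst=2, C=2
  Priority 2, burst=7, C=9
  Priority 3, burst=12, C=21
  Priority 4, burst=7, C=28
  Priority 5, burst=12, C=40
Average turnaround = 100/5 = 20.0

20.0


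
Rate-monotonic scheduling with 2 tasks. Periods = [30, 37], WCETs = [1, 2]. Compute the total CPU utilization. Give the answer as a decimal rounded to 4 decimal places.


Compute individual utilizations (exact fractions):
  Task 1: C/T = 1/30 (approx. 0.0333)
  Task 2: C/T = 2/37 (approx. 0.0541)
Total utilization U = 1/30 + 2/37 = 97/1110
Rounded to 4 decimal places: U = 0.0874
RM (Liu & Layland) bound for 2 tasks = 0.828427; compare with U = 97/1110 (approx. 0.087387)
U <= bound, so schedulable by RM sufficient condition.

0.0874


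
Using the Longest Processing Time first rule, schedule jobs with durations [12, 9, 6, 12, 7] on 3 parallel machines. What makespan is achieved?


Sort jobs in decreasing order (LPT): [12, 12, 9, 7, 6]
Assign each job to the least loaded machine:
  Machine 1: jobs [12, 6], load = 18
  Machine 2: jobs [12], load = 12
  Machine 3: jobs [9, 7], load = 16
Makespan = max load = 18

18


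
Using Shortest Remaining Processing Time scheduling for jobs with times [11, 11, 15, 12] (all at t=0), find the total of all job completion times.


Since all jobs arrive at t=0, SRPT equals SPT ordering.
SPT order: [11, 11, 12, 15]
Completion times:
  Job 1: p=11, C=11
  Job 2: p=11, C=22
  Job 3: p=12, C=34
  Job 4: p=15, C=49
Total completion time = 11 + 22 + 34 + 49 = 116

116


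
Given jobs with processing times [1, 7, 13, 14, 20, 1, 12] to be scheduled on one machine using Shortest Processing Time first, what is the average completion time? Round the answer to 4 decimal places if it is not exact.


Sort jobs by processing time (SPT order): [1, 1, 7, 12, 13, 14, 20]
Compute completion times sequentially:
  Job 1: processing = 1, completes at 1
  Job 2: processing = 1, completes at 2
  Job 3: processing = 7, completes at 9
  Job 4: processing = 12, completes at 21
  Job 5: processing = 13, completes at 34
  Job 6: processing = 14, completes at 48
  Job 7: processing = 20, completes at 68
Sum of completion times = 183
Average completion time = 183/7 = 26.1429

26.1429


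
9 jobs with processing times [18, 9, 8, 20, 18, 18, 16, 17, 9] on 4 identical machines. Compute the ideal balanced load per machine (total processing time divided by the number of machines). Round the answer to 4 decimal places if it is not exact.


Total processing time = 18 + 9 + 8 + 20 + 18 + 18 + 16 + 17 + 9 = 133
Number of machines = 4
Ideal balanced load = 133 / 4 = 33.25

33.25


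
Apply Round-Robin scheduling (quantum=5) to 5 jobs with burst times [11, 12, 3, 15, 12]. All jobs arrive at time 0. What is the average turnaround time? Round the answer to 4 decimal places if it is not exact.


Time quantum = 5
Execution trace:
  J1 runs 5 units, time = 5
  J2 runs 5 units, time = 10
  J3 runs 3 units, time = 13
  J4 runs 5 units, time = 18
  J5 runs 5 units, time = 23
  J1 runs 5 units, time = 28
  J2 runs 5 units, time = 33
  J4 runs 5 units, time = 38
  J5 runs 5 units, time = 43
  J1 runs 1 units, time = 44
  J2 runs 2 units, time = 46
  J4 runs 5 units, time = 51
  J5 runs 2 units, time = 53
Finish times: [44, 46, 13, 51, 53]
Average turnaround = 207/5 = 41.4

41.4


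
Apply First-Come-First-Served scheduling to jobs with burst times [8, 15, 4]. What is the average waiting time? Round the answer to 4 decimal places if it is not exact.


FCFS order (as given): [8, 15, 4]
Waiting times:
  Job 1: wait = 0
  Job 2: wait = 8
  Job 3: wait = 23
Sum of waiting times = 31
Average waiting time = 31/3 = 10.3333

10.3333


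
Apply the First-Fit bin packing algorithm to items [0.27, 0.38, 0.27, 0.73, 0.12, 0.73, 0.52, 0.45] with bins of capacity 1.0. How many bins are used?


Place items sequentially using First-Fit:
  Item 0.27 -> new Bin 1
  Item 0.38 -> Bin 1 (now 0.65)
  Item 0.27 -> Bin 1 (now 0.92)
  Item 0.73 -> new Bin 2
  Item 0.12 -> Bin 2 (now 0.85)
  Item 0.73 -> new Bin 3
  Item 0.52 -> new Bin 4
  Item 0.45 -> Bin 4 (now 0.97)
Total bins used = 4

4


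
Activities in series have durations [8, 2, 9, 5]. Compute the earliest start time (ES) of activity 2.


Activity 2 starts after activities 1 through 1 complete.
Predecessor durations: [8]
ES = 8 = 8

8


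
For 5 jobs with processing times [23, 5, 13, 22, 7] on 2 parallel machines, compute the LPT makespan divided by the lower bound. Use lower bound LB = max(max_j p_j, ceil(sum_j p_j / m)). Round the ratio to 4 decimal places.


LPT order: [23, 22, 13, 7, 5]
Machine loads after assignment: [35, 35]
LPT makespan = 35
Lower bound = max(max_job, ceil(total/2)) = max(23, 35) = 35
Ratio = 35 / 35 = 1.0

1.0


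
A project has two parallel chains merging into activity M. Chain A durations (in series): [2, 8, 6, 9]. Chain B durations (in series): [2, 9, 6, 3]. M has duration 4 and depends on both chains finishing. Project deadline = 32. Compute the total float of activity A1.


Forward pass: ES(A1) = sum of predecessors on chain A = 0
EF = ES + duration = 0 + 2 = 2
Backward pass: LF(M) = deadline = 32; LS(M) = 32 - 4 = 28
LF(A1) = LS(M) - sum(successors on chain A) = 28 - 23 = 5
LS = LF - duration = 5 - 2 = 3
Total float = LS - ES = 3 - 0 = 3

3


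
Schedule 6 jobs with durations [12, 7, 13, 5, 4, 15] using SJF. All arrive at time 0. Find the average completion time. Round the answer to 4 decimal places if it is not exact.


SJF order (ascending): [4, 5, 7, 12, 13, 15]
Completion times:
  Job 1: burst=4, C=4
  Job 2: burst=5, C=9
  Job 3: burst=7, C=16
  Job 4: burst=12, C=28
  Job 5: burst=13, C=41
  Job 6: burst=15, C=56
Average completion = 154/6 = 25.6667

25.6667


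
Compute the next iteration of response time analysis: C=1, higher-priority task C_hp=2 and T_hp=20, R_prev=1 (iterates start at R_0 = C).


R_next = C + ceil(R_prev / T_hp) * C_hp
ceil(1 / 20) = ceil(0.05) = 1
Interference = 1 * 2 = 2
R_next = 1 + 2 = 3

3


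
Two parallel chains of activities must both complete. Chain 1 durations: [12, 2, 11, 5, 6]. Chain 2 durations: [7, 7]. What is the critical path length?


Path A total = 12 + 2 + 11 + 5 + 6 = 36
Path B total = 7 + 7 = 14
Critical path = longest path = max(36, 14) = 36

36


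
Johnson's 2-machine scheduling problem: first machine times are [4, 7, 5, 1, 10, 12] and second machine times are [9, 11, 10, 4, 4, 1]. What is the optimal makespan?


Apply Johnson's rule:
  Group 1 (a <= b): [(4, 1, 4), (1, 4, 9), (3, 5, 10), (2, 7, 11)]
  Group 2 (a > b): [(5, 10, 4), (6, 12, 1)]
Optimal job order: [4, 1, 3, 2, 5, 6]
Schedule:
  Job 4: M1 done at 1, M2 done at 5
  Job 1: M1 done at 5, M2 done at 14
  Job 3: M1 done at 10, M2 done at 24
  Job 2: M1 done at 17, M2 done at 35
  Job 5: M1 done at 27, M2 done at 39
  Job 6: M1 done at 39, M2 done at 40
Makespan = 40

40
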